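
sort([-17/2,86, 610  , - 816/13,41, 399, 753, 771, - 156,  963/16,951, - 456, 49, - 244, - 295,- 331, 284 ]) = [-456, - 331, - 295,-244, - 156, - 816/13, - 17/2,41, 49, 963/16,86 , 284, 399,610, 753 , 771, 951 ]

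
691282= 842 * 821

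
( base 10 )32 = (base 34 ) w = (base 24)18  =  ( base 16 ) 20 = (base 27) 15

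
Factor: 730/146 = 5^1  =  5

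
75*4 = 300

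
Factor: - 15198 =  - 2^1*3^1*17^1*149^1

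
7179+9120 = 16299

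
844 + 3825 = 4669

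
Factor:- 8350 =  - 2^1*5^2*167^1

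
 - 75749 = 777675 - 853424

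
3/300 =1/100 =0.01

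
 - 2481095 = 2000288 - 4481383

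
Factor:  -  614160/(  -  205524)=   2^2 * 3^(-1)*5^1*11^( - 1)*173^ ( - 1)*853^1 = 17060/5709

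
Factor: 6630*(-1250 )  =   - 8287500 = -  2^2*3^1*5^5*13^1*17^1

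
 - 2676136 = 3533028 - 6209164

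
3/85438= 3/85438 = 0.00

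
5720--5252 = 10972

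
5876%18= 8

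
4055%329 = 107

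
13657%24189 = 13657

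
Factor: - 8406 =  - 2^1*3^2*467^1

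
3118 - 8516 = -5398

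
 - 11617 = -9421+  - 2196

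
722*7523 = 5431606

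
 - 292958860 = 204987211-497946071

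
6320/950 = 632/95 = 6.65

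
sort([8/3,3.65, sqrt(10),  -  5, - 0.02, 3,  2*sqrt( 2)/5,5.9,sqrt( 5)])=[ -5,  -  0.02, 2*sqrt(2)/5 , sqrt(  5 ) , 8/3,3,  sqrt(10),  3.65,5.9] 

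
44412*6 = 266472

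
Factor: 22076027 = 181^1*121967^1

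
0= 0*92503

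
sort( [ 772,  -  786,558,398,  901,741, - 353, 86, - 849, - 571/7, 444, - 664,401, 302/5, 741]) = [ - 849, - 786, -664, - 353, - 571/7,  302/5 , 86, 398,401,444,  558, 741, 741,772,  901 ]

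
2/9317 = 2/9317 = 0.00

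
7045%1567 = 777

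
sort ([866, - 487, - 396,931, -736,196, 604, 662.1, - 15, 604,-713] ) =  [ - 736, - 713, - 487, -396, - 15,196,604,604,662.1 , 866,931]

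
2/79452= 1/39726 = 0.00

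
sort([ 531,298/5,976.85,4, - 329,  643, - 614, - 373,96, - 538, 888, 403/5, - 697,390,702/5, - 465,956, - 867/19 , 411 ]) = [ - 697, - 614, - 538, - 465, - 373, - 329, - 867/19,4,298/5,  403/5, 96,702/5,390, 411,531,643,888, 956, 976.85] 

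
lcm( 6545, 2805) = 19635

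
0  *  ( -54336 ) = 0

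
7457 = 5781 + 1676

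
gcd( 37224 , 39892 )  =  4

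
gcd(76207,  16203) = 1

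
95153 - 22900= 72253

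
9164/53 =9164/53 = 172.91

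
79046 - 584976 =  - 505930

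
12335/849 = 14 + 449/849 = 14.53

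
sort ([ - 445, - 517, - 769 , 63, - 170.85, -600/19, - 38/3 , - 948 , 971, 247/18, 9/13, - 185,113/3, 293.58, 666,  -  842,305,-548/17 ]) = [ - 948, -842, - 769, - 517 , - 445, - 185, - 170.85,- 548/17, -600/19, - 38/3,9/13,247/18,  113/3,63,  293.58  ,  305, 666,971 ] 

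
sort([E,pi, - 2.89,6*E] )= [ - 2.89, E,pi,6*E ] 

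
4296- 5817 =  - 1521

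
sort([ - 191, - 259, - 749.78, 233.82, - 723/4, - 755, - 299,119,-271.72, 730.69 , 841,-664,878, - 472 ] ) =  [ - 755, - 749.78,-664, - 472, - 299 , - 271.72 ,  -  259, - 191, - 723/4, 119 , 233.82,730.69,  841, 878 ]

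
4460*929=4143340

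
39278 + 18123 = 57401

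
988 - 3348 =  - 2360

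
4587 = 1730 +2857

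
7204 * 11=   79244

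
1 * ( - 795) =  - 795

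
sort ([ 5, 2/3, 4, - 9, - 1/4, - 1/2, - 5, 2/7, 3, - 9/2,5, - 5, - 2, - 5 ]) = [ - 9,-5, - 5, - 5, - 9/2, - 2, - 1/2,-1/4, 2/7 , 2/3, 3, 4, 5,5 ]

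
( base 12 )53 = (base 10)63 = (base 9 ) 70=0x3f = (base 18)39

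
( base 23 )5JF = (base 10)3097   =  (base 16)c19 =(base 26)4f3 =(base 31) 36S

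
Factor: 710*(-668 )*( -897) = 2^3*3^1*5^1*13^1*23^1*71^1*167^1 = 425429160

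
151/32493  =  151/32493 =0.00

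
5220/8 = 652 + 1/2 = 652.50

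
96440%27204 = 14828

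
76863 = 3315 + 73548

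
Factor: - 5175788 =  - 2^2*1293947^1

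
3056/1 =3056 = 3056.00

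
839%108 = 83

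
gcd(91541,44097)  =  1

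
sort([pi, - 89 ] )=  [  -  89, pi] 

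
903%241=180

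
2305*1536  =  3540480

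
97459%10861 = 10571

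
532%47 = 15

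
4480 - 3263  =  1217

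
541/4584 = 541/4584 =0.12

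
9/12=3/4=0.75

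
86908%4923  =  3217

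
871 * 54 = 47034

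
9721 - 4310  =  5411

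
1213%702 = 511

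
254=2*127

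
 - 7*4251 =-29757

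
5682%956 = 902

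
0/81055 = 0  =  0.00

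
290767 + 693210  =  983977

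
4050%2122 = 1928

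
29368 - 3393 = 25975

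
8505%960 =825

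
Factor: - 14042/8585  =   - 826/505 = -  2^1*5^( - 1 )*7^1*59^1*101^( - 1)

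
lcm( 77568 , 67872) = 542976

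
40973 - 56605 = - 15632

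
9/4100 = 9/4100  =  0.00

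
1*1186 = 1186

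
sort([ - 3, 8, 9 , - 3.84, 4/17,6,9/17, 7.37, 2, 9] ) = [ - 3.84, - 3,  4/17, 9/17,  2, 6,7.37 , 8, 9, 9]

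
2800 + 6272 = 9072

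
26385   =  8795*3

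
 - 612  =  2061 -2673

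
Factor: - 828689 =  - 37^1*22397^1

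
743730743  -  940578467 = - 196847724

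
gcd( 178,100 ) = 2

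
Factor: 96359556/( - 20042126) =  - 2^1*3^1*13^( - 1)*421^ ( - 1 )*977^1*1831^(-1 )*8219^1 = -48179778/10021063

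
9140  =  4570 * 2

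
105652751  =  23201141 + 82451610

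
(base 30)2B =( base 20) 3B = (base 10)71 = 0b1000111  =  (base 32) 27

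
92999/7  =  92999/7=13285.57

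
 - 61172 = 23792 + -84964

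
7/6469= 7/6469 = 0.00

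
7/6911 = 7/6911 = 0.00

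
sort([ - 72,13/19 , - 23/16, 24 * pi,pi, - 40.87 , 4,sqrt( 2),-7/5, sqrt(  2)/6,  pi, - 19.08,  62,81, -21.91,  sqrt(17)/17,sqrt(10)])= [ - 72,  -  40.87,-21.91, - 19.08, - 23/16 , - 7/5,sqrt(  2)/6,sqrt(17)/17, 13/19,sqrt(2 ),pi,  pi,  sqrt(10),  4, 62, 24 * pi, 81]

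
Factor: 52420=2^2*5^1*2621^1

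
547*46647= 25515909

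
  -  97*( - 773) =74981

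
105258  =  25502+79756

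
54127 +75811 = 129938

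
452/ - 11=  - 452/11  =  - 41.09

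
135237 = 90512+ 44725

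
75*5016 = 376200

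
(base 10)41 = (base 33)18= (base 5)131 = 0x29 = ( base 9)45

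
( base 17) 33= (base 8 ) 66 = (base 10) 54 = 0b110110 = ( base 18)30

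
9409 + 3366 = 12775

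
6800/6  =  3400/3=1133.33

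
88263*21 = 1853523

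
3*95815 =287445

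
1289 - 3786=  - 2497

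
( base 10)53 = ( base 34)1j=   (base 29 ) 1o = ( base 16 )35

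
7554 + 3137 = 10691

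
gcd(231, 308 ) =77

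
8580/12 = 715= 715.00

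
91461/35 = 2613 + 6/35=2613.17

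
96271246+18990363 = 115261609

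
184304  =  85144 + 99160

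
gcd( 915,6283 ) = 61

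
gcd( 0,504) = 504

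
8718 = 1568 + 7150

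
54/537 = 18/179 =0.10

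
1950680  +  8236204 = 10186884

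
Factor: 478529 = 29^2*569^1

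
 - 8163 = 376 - 8539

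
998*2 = 1996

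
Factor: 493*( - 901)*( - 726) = 2^1 * 3^1*11^2*17^2 * 29^1*53^1 = 322484118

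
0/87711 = 0= 0.00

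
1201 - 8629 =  - 7428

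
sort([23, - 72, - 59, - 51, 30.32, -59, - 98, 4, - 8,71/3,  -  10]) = [-98,-72 ,- 59, - 59, -51,- 10,-8, 4  ,  23,71/3, 30.32]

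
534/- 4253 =-1 + 3719/4253 =- 0.13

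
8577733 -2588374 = 5989359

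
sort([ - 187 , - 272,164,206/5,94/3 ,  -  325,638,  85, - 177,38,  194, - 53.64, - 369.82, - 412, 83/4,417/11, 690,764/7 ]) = [ - 412, - 369.82,-325, - 272, - 187, - 177, - 53.64,83/4,94/3, 417/11,38,  206/5, 85,764/7, 164,194,638 , 690 ] 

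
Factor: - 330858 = -2^1*3^3 * 11^1*557^1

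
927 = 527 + 400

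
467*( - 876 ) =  - 409092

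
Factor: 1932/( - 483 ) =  - 4= - 2^2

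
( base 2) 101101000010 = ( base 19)7id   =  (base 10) 2882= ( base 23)5a7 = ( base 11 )2190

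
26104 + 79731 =105835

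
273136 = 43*6352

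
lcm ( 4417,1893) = 13251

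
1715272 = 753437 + 961835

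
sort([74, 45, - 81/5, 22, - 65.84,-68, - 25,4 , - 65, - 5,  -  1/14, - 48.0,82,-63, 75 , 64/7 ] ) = [-68, - 65.84, - 65,-63, - 48.0, - 25, - 81/5, -5,-1/14, 4,64/7,22, 45, 74, 75,82 ]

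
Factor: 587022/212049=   195674/70683  =  2^1*3^( - 1)*227^1* 431^1*23561^( - 1 )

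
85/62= 1 + 23/62 = 1.37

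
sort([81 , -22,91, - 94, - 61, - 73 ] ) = [ - 94, - 73, - 61,-22,81,91 ] 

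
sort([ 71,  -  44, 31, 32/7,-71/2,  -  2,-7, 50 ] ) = [ - 44, - 71/2, - 7, - 2, 32/7, 31, 50 , 71 ]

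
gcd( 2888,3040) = 152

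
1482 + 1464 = 2946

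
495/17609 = 495/17609 = 0.03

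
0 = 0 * 201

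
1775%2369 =1775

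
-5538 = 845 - 6383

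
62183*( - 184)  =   - 11441672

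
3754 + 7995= 11749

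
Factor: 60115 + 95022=155137^1 = 155137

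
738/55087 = 738/55087 = 0.01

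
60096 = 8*7512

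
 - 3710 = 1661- 5371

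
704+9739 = 10443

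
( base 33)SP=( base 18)2GD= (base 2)1110110101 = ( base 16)3b5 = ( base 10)949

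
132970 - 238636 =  - 105666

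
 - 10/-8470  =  1/847=0.00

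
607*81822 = 49665954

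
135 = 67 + 68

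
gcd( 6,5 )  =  1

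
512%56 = 8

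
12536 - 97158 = -84622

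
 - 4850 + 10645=5795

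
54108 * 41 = 2218428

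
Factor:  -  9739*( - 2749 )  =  26772511=2749^1*9739^1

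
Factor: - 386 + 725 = 3^1*113^1 = 339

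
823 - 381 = 442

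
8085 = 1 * 8085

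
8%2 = 0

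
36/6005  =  36/6005 = 0.01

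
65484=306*214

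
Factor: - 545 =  - 5^1 * 109^1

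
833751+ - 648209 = 185542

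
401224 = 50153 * 8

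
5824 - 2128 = 3696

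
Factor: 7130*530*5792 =21887388800 = 2^7*5^2 * 23^1*31^1*53^1*181^1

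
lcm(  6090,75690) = 529830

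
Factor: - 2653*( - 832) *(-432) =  - 953551872 = - 2^10 * 3^3 * 7^1*13^1*379^1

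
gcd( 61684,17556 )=28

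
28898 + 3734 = 32632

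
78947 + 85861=164808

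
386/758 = 193/379 = 0.51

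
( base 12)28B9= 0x128d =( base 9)6456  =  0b1001010001101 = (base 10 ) 4749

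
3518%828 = 206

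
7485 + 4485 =11970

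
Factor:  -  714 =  - 2^1*3^1*7^1 * 17^1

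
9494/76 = 4747/38  =  124.92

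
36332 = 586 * 62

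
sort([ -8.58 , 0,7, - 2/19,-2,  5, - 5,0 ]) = [ - 8.58,-5, - 2, - 2/19,0,0,5,7 ]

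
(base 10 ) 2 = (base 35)2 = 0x2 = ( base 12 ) 2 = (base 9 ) 2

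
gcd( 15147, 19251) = 27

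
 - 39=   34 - 73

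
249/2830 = 249/2830  =  0.09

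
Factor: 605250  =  2^1*3^2*5^3*269^1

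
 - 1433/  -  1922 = 1433/1922 =0.75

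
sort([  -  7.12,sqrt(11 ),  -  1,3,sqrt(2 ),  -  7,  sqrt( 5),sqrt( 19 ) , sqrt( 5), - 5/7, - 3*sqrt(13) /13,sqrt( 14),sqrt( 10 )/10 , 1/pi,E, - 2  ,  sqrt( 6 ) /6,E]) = [  -  7.12, - 7, - 2, - 1 , - 3*sqrt(13) /13, - 5/7,sqrt ( 10 ) /10, 1/pi, sqrt( 6 )/6,sqrt ( 2 ),sqrt(5 ), sqrt( 5) , E,E, 3,  sqrt(11),  sqrt(14) , sqrt(19 ) ]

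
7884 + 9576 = 17460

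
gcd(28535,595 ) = 5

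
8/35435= 8/35435 = 0.00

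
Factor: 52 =2^2*13^1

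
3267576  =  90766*36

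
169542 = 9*18838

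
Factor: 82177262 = 2^1*41088631^1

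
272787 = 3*90929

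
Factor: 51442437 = 3^1 *17147479^1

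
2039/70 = 2039/70  =  29.13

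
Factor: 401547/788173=3^1*137^1*977^1*788173^(-1) 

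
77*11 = 847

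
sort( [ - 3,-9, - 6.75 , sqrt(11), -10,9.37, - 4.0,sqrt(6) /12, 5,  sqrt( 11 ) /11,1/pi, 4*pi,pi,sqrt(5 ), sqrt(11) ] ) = [ -10, - 9,- 6.75,  -  4.0,- 3,  sqrt(6) /12,sqrt( 11) /11,1/pi, sqrt(5),pi,sqrt( 11 ),sqrt(11 ),5,9.37, 4*pi] 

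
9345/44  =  9345/44  =  212.39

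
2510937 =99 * 25363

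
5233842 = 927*5646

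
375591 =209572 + 166019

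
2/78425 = 2/78425 = 0.00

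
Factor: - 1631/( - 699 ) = 7/3 = 3^( - 1 ) * 7^1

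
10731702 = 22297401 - 11565699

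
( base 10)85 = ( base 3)10011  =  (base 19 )49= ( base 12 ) 71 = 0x55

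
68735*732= 50314020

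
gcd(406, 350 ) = 14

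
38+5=43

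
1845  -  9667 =  -  7822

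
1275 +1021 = 2296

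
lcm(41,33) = 1353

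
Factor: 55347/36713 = 3^1*19^1*971^1*36713^( - 1)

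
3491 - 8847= - 5356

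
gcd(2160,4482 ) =54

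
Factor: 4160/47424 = 3^( - 1 )*5^1*19^(-1 ) = 5/57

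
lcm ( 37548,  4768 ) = 300384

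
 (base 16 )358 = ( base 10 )856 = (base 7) 2332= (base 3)1011201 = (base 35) og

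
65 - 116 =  - 51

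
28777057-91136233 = -62359176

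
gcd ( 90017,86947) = 1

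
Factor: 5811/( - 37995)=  - 13/85=- 5^(  -  1)*13^1*17^( - 1)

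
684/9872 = 171/2468 = 0.07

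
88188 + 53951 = 142139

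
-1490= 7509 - 8999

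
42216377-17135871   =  25080506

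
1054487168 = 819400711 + 235086457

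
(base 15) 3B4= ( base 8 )1514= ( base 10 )844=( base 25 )18J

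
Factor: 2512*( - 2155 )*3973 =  - 2^4 * 5^1*29^1*137^1 * 157^1*431^1 = -21507279280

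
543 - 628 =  - 85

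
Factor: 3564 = 2^2*3^4*11^1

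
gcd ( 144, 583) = 1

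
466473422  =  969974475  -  503501053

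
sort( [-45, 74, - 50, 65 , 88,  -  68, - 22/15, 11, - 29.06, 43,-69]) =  [ - 69,  -  68, - 50,  -  45, - 29.06, - 22/15, 11, 43, 65, 74,88 ] 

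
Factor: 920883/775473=306961/258491 =89^1*3449^1 *258491^(-1) 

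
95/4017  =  95/4017 = 0.02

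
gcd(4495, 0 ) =4495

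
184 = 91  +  93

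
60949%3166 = 795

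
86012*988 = 84979856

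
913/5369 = 913/5369 = 0.17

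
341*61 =20801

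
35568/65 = 2736/5 =547.20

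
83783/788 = 106 + 255/788= 106.32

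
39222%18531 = 2160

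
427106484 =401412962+25693522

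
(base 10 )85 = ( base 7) 151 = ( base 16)55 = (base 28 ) 31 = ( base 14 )61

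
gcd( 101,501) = 1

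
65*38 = 2470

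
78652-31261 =47391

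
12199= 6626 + 5573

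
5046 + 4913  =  9959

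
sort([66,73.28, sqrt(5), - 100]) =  [ - 100, sqrt ( 5), 66, 73.28]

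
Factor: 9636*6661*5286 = 339284003256 = 2^3*3^2*11^1*73^1*881^1*6661^1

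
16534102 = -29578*( - 559 )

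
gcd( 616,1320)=88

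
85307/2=42653 + 1/2 = 42653.50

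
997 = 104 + 893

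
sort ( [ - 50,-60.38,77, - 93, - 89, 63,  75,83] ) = [ - 93, - 89, - 60.38, - 50 , 63, 75,  77 , 83]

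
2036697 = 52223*39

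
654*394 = 257676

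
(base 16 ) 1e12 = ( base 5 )221243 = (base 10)7698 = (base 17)19ae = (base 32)7GI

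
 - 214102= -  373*574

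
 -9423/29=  - 325 + 2/29 = - 324.93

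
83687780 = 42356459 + 41331321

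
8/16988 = 2/4247 = 0.00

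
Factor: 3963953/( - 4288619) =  - 7^2*80897^1 * 4288619^( - 1 ) 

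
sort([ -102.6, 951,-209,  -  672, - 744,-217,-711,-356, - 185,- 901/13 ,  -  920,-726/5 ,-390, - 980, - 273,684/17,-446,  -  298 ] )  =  [ - 980 ,-920,-744,  -  711, - 672, - 446,- 390, - 356, - 298, - 273, - 217 , - 209 ,-185,-726/5,-102.6, - 901/13, 684/17, 951]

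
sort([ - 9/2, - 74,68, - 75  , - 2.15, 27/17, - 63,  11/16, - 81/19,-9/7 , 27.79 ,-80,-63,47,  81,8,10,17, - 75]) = [-80,-75, - 75,  -  74, -63, - 63,-9/2, - 81/19,-2.15, - 9/7, 11/16,27/17, 8, 10,17 , 27.79 , 47, 68,81] 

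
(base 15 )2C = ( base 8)52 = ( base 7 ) 60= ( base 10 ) 42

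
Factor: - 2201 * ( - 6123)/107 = 13476723/107 = 3^1 * 13^1 * 31^1*71^1*107^ (  -  1) * 157^1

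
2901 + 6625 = 9526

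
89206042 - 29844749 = 59361293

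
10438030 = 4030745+6407285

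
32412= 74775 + -42363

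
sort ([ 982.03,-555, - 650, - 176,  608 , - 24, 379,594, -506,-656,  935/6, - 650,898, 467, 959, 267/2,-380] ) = [-656 , - 650,- 650, - 555, - 506, - 380,  -  176, - 24 , 267/2, 935/6,379,467,594,  608,  898,  959,982.03]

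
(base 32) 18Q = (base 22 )2F8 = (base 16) 51A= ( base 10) 1306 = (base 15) 5c1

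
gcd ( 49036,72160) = 164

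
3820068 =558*6846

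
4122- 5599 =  - 1477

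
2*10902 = 21804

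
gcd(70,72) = 2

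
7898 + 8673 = 16571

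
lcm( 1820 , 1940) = 176540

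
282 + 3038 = 3320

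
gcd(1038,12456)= 1038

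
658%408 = 250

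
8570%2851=17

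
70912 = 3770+67142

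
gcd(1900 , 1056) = 4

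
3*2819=8457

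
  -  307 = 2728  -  3035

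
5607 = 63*89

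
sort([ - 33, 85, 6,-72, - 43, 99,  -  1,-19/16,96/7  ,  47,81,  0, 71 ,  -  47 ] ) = [ - 72 ,-47, - 43, -33, - 19/16,-1,0,6, 96/7,47  ,  71,81,85,  99 ]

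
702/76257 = 78/8473 = 0.01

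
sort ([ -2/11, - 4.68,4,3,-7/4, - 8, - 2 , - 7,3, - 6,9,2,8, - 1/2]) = [ - 8, - 7, - 6, - 4.68, - 2,  -  7/4, - 1/2, - 2/11, 2,3,3,4, 8, 9]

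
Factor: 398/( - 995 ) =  - 2/5  =  -2^1*5^( - 1) 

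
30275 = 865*35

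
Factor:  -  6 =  - 2^1*3^1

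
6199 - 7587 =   -  1388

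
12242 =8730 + 3512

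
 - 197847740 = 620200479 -818048219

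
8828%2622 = 962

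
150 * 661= 99150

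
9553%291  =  241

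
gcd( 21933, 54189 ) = 9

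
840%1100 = 840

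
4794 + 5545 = 10339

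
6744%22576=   6744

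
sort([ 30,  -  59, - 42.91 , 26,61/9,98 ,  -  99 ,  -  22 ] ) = [ - 99, - 59 , - 42.91,-22, 61/9 , 26, 30,98] 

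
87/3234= 29/1078 = 0.03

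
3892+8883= 12775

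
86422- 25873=60549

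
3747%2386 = 1361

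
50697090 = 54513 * 930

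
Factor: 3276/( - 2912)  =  -9/8= - 2^( - 3)*3^2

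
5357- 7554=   -  2197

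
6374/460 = 3187/230 = 13.86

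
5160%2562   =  36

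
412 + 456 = 868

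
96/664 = 12/83 = 0.14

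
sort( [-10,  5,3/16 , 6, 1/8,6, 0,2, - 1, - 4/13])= [ - 10,  -  1, - 4/13 , 0,  1/8, 3/16 , 2, 5,  6 , 6] 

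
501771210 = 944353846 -442582636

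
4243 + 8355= 12598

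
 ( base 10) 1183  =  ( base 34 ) 10R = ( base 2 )10010011111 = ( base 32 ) 14V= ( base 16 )49f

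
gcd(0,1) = 1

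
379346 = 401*946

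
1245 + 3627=4872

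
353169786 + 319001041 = 672170827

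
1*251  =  251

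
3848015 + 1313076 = 5161091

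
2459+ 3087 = 5546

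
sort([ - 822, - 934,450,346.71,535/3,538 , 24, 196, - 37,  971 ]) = [-934, - 822, - 37 , 24, 535/3,196,346.71, 450, 538, 971]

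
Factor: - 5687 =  - 11^2*47^1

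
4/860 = 1/215 = 0.00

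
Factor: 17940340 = 2^2  *5^1*11^1*81547^1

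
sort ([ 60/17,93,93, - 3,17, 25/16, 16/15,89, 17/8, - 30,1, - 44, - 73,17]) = [-73, - 44,  -  30,-3, 1,16/15,25/16,17/8, 60/17  ,  17 , 17, 89, 93,93]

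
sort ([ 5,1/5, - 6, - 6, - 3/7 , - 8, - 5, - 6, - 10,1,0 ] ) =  [ - 10, - 8, - 6, - 6, - 6 ,-5, - 3/7,0,1/5 , 1, 5 ] 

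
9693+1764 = 11457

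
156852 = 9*17428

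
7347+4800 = 12147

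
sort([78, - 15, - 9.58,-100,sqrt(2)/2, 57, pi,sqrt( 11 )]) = [-100 ,- 15,-9.58, sqrt (2 )/2, pi , sqrt (11), 57,78] 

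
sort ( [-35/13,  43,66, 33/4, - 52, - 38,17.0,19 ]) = [ - 52,-38, - 35/13,33/4,17.0, 19,43,66 ] 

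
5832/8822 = 2916/4411 = 0.66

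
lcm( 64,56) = 448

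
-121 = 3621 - 3742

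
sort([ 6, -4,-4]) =[ - 4,- 4 , 6] 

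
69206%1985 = 1716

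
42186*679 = 28644294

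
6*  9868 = 59208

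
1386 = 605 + 781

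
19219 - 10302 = 8917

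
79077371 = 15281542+63795829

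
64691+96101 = 160792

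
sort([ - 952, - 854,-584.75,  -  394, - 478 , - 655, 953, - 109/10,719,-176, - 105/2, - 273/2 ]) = [ - 952,- 854, - 655,- 584.75,-478,- 394,- 176, - 273/2, - 105/2, - 109/10, 719,953 ]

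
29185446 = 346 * 84351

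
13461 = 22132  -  8671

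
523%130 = 3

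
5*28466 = 142330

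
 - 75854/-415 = 182+324/415 = 182.78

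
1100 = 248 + 852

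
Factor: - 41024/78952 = - 5128/9869=- 2^3*71^( - 1)*139^( - 1)*641^1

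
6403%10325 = 6403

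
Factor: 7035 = 3^1* 5^1*7^1*67^1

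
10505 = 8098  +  2407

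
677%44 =17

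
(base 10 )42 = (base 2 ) 101010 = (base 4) 222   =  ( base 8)52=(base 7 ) 60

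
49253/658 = 74+561/658 = 74.85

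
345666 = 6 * 57611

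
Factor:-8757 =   -  3^2 * 7^1 * 139^1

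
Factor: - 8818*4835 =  - 42635030 = - 2^1*5^1*967^1*4409^1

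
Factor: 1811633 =43^1*42131^1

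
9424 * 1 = 9424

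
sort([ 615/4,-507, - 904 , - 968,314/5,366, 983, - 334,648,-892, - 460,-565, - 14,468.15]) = [-968, - 904, - 892, - 565, - 507, - 460,-334,-14 , 314/5,615/4,366,468.15,648,983 ] 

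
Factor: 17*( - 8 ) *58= -7888= -2^4*17^1*29^1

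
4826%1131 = 302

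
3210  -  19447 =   -  16237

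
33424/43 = 33424/43 = 777.30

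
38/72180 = 19/36090 = 0.00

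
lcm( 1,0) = 0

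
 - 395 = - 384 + -11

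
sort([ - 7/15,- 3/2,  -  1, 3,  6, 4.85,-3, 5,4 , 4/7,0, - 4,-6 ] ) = [ - 6, - 4, - 3, - 3/2,-1, -7/15,0, 4/7, 3, 4, 4.85,5, 6 ]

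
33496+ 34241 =67737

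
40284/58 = 20142/29 = 694.55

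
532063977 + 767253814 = 1299317791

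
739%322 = 95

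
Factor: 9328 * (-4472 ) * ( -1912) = 2^10*11^1 * 13^1*43^1*53^1  *239^1 = 79758728192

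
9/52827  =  3/17609=   0.00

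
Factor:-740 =  -  2^2* 5^1 * 37^1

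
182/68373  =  182/68373  =  0.00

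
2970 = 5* 594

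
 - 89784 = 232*( - 387 ) 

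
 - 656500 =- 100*6565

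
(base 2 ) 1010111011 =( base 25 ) 12o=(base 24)153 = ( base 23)179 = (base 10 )699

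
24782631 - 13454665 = 11327966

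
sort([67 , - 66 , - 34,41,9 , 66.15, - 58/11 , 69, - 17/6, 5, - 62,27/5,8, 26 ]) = [ - 66, - 62, - 34,- 58/11, - 17/6, 5,  27/5, 8, 9,26,41,66.15, 67,69] 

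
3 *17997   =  53991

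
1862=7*266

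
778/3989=778/3989 = 0.20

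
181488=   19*9552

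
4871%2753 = 2118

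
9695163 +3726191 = 13421354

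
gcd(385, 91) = 7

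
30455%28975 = 1480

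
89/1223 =89/1223 = 0.07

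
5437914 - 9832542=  - 4394628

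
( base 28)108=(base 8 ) 1430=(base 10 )792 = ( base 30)QC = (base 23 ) 1ba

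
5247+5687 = 10934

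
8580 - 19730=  - 11150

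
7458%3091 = 1276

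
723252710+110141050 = 833393760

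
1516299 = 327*4637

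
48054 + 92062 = 140116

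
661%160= 21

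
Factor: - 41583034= -2^1 * 23^1 * 903979^1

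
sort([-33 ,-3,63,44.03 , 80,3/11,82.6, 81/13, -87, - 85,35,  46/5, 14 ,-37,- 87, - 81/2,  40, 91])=[- 87, - 87, - 85,  -  81/2,-37, - 33, - 3,  3/11, 81/13,46/5, 14, 35, 40 , 44.03, 63, 80,82.6, 91]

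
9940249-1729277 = 8210972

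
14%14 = 0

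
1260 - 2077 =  - 817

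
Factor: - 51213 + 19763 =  - 2^1*5^2*17^1 * 37^1 = - 31450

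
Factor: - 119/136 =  - 2^ ( - 3 )*7^1 = - 7/8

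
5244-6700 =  - 1456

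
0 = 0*20027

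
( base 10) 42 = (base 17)28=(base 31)1B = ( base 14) 30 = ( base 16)2a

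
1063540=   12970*82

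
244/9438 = 122/4719  =  0.03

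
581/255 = 581/255= 2.28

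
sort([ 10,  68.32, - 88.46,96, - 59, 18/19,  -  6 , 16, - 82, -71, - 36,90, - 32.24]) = [ - 88.46 , - 82,-71,-59, - 36, - 32.24, - 6,18/19,10,16,68.32, 90, 96 ] 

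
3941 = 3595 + 346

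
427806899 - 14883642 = 412923257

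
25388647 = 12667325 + 12721322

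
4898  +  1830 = 6728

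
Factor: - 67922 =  - 2^1*33961^1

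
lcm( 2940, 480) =23520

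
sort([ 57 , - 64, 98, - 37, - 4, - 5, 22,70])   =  [ - 64, - 37, - 5, - 4, 22, 57, 70,98]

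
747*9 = 6723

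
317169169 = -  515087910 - -832257079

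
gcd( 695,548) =1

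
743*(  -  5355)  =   - 3978765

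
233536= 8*29192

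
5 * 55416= 277080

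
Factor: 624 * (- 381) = -237744 =-  2^4*3^2 * 13^1 * 127^1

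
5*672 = 3360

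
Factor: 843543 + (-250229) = 2^1*43^1*6899^1 =593314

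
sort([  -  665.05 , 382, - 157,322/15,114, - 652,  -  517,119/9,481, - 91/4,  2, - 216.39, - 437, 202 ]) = [-665.05 , - 652, - 517,  -  437, - 216.39, -157 , - 91/4 , 2 , 119/9,322/15,114,202,382,481] 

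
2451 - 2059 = 392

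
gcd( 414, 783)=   9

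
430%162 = 106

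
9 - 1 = 8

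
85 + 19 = 104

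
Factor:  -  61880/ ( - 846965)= 1768/24199 = 2^3*7^( - 1)*13^1*17^1*3457^ (-1 )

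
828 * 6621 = 5482188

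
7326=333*22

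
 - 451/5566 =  - 1 + 465/506 = - 0.08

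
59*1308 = 77172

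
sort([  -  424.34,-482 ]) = [  -  482,  -  424.34] 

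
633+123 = 756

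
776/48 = 97/6 = 16.17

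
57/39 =1 + 6/13 = 1.46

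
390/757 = 390/757 = 0.52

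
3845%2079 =1766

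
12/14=6/7 = 0.86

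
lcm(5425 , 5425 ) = 5425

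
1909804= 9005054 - 7095250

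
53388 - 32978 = 20410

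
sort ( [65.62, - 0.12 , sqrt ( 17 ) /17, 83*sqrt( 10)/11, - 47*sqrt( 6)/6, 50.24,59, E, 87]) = [ - 47*sqrt( 6 )/6, - 0.12, sqrt( 17)/17, E,83*sqrt(10)/11,50.24, 59,65.62, 87 ]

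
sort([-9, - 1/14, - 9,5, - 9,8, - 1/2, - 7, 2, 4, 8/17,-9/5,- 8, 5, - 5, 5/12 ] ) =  [ - 9, - 9, - 9, - 8, - 7, - 5, - 9/5, - 1/2, - 1/14, 5/12, 8/17, 2,4,5,5, 8 ] 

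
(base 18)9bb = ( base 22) 6a1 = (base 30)3E5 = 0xc35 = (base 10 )3125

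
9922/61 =162 + 40/61 = 162.66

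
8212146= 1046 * 7851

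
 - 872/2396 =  - 1 + 381/599  =  - 0.36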